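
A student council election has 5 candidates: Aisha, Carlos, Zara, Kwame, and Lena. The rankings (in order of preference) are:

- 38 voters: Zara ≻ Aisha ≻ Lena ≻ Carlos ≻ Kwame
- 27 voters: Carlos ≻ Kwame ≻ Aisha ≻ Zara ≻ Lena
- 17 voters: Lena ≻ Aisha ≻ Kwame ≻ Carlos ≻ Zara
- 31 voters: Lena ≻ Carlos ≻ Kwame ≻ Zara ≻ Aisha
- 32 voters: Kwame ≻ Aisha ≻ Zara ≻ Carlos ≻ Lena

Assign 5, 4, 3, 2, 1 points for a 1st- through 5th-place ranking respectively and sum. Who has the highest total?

Aisha

Aisha: 38·4 + 27·3 + 17·4 + 31·1 + 32·4 = 460
Carlos: 38·2 + 27·5 + 17·2 + 31·4 + 32·2 = 433
Zara: 38·5 + 27·2 + 17·1 + 31·2 + 32·3 = 419
Kwame: 38·1 + 27·4 + 17·3 + 31·3 + 32·5 = 450
Lena: 38·3 + 27·1 + 17·5 + 31·5 + 32·1 = 413
Aisha has the highest Borda score (460).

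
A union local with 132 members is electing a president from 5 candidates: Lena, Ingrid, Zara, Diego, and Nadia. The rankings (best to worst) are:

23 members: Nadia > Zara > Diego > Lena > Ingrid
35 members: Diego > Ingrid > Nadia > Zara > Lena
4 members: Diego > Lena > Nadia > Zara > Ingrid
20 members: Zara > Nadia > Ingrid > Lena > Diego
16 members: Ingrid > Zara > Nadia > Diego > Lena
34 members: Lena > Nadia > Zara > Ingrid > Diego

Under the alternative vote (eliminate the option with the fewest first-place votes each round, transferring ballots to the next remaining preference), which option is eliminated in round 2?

Nadia

Round 1: Lena 34, Ingrid 16, Zara 20, Diego 39, Nadia 23. Eliminate Ingrid.
Round 2: Lena 34, Zara 36, Diego 39, Nadia 23. Eliminate Nadia.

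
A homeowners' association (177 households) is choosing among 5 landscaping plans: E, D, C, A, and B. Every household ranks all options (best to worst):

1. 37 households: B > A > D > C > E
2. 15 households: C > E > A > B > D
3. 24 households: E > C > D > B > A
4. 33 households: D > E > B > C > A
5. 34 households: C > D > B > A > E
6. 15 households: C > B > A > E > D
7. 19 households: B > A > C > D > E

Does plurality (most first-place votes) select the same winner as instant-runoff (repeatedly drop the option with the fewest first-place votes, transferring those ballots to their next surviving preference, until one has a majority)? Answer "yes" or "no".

Plurality — first-place votes: E 24, D 33, C 64, A 0, B 56. Winner: C.
Instant-runoff — R1 E 24, D 33, C 64, A 0, B 56 (A out); R2 E 24, D 33, C 64, B 56 (E out); R3 D 33, C 88, B 56 (D out); R4 C 88, B 89 (B winner). Winner: B.
The two methods disagree.

no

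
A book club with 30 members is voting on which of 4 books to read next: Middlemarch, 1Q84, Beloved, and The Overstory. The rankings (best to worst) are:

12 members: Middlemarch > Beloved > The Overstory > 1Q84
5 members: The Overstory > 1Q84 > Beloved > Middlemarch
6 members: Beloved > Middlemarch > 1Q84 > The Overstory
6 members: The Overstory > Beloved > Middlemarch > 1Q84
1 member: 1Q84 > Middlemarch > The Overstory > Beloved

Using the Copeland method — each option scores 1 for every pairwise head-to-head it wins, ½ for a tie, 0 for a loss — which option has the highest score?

Beloved

Middlemarch: beats 1Q84 and The Overstory; loses to Beloved → score 2.
1Q84: loses to Middlemarch, Beloved, and The Overstory → score 0.
Beloved: beats Middlemarch, 1Q84, and The Overstory → score 3.
The Overstory: beats 1Q84; loses to Middlemarch and Beloved → score 1.
Beloved has the best pairwise record.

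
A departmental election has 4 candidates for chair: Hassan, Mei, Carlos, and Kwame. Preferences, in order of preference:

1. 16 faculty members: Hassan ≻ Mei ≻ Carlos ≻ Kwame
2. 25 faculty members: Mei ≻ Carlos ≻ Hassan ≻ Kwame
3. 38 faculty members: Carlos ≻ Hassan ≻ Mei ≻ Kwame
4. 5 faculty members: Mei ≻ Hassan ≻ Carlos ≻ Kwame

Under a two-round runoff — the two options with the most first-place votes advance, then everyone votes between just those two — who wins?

Round 1 first-place votes: Hassan 16, Mei 30, Carlos 38, Kwame 0.
Carlos and Mei advance.
Runoff: Carlos is preferred to Mei by 38 voters; Mei by 46.
Mei wins the runoff.

Mei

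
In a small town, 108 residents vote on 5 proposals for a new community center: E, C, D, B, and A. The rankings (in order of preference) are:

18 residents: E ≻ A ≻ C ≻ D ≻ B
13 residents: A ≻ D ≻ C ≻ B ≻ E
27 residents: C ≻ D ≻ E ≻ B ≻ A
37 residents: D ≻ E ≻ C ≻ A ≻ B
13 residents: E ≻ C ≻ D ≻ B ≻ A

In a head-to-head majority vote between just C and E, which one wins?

E

Voters preferring C to E: 40; preferring E to C: 68.
E wins the head-to-head.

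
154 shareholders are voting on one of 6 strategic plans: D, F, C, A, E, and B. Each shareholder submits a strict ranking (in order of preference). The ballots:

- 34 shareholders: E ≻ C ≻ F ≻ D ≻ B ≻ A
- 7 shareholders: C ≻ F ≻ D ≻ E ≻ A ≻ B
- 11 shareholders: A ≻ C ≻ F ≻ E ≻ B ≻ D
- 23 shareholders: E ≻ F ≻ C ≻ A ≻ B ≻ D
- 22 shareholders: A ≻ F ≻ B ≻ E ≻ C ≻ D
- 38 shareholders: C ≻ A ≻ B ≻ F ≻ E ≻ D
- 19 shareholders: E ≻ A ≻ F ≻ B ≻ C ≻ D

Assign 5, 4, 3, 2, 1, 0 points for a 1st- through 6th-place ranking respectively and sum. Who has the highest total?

D: 34·2 + 7·3 + 11·0 + 23·0 + 22·0 + 38·0 + 19·0 = 89
F: 34·3 + 7·4 + 11·3 + 23·4 + 22·4 + 38·2 + 19·3 = 476
C: 34·4 + 7·5 + 11·4 + 23·3 + 22·1 + 38·5 + 19·1 = 515
A: 34·0 + 7·1 + 11·5 + 23·2 + 22·5 + 38·4 + 19·4 = 446
E: 34·5 + 7·2 + 11·2 + 23·5 + 22·2 + 38·1 + 19·5 = 498
B: 34·1 + 7·0 + 11·1 + 23·1 + 22·3 + 38·3 + 19·2 = 286
C has the highest Borda score (515).

C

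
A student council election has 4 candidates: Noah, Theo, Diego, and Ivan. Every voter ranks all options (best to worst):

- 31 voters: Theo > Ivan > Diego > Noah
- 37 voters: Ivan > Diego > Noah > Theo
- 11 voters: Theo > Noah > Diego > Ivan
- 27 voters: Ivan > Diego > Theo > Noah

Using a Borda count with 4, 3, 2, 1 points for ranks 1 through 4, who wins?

Ivan

Noah: 31·1 + 37·2 + 11·3 + 27·1 = 165
Theo: 31·4 + 37·1 + 11·4 + 27·2 = 259
Diego: 31·2 + 37·3 + 11·2 + 27·3 = 276
Ivan: 31·3 + 37·4 + 11·1 + 27·4 = 360
Ivan has the highest Borda score (360).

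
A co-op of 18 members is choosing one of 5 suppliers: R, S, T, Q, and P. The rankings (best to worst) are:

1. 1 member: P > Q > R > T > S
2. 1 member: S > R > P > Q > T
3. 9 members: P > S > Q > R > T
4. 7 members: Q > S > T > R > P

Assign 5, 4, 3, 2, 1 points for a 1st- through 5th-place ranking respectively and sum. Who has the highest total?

R: 1·3 + 1·4 + 9·2 + 7·2 = 39
S: 1·1 + 1·5 + 9·4 + 7·4 = 70
T: 1·2 + 1·1 + 9·1 + 7·3 = 33
Q: 1·4 + 1·2 + 9·3 + 7·5 = 68
P: 1·5 + 1·3 + 9·5 + 7·1 = 60
S has the highest Borda score (70).

S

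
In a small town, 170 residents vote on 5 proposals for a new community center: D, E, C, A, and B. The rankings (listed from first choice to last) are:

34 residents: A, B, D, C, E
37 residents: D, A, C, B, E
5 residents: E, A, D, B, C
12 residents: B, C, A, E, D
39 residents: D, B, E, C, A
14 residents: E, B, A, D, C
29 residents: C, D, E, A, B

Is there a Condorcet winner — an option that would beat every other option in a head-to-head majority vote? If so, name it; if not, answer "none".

D vs E: 139–31 for D.
D vs C: 129–41 for D.
D vs A: 105–65 for D.
D vs B: 110–60 for D.
D beats every other option head-to-head.

D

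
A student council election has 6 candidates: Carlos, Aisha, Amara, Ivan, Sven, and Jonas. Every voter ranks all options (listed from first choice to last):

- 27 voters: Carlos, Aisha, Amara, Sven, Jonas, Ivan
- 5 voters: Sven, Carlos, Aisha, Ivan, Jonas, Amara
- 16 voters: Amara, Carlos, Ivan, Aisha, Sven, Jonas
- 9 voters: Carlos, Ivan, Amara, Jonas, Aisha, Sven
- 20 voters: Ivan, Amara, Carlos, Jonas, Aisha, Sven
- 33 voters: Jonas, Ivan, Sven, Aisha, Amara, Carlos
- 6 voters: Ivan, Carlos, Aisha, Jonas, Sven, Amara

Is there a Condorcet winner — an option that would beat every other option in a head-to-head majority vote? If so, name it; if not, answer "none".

none

Checking pairwise contests:
Amara beats Carlos 69–47.
Carlos beats Aisha 83–33.
Aisha beats Amara 71–45.
Jonas beats Ivan 60–56.
Carlos beats Sven 78–38.
Carlos beats Jonas 83–33.
Every option loses at least one head-to-head, so there is no Condorcet winner.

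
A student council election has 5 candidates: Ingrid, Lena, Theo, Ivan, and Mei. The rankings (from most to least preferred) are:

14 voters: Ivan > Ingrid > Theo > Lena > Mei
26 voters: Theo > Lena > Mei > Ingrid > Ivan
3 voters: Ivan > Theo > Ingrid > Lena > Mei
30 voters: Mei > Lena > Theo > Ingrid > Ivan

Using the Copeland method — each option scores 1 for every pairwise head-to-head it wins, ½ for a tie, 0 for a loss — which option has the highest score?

Theo

Ingrid: beats Ivan; loses to Lena, Theo, and Mei → score 1.
Lena: beats Ingrid, Ivan, and Mei; loses to Theo → score 3.
Theo: beats Ingrid, Lena, Ivan, and Mei → score 4.
Ivan: loses to Ingrid, Lena, Theo, and Mei → score 0.
Mei: beats Ingrid and Ivan; loses to Lena and Theo → score 2.
Theo has the best pairwise record.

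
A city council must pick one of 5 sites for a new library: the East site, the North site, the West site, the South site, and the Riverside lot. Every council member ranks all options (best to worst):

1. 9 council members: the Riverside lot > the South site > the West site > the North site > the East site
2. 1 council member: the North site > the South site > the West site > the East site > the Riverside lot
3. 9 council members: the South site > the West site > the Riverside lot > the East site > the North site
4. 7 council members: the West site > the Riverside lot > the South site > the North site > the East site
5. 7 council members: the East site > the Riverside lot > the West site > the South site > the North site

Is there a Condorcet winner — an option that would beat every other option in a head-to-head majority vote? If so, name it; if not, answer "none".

Checking pairwise contests:
the North site beats the East site 17–16.
the West site beats the North site 32–1.
the South site beats the West site 19–14.
the Riverside lot beats the South site 23–10.
the West site beats the Riverside lot 17–16.
Every option loses at least one head-to-head, so there is no Condorcet winner.

none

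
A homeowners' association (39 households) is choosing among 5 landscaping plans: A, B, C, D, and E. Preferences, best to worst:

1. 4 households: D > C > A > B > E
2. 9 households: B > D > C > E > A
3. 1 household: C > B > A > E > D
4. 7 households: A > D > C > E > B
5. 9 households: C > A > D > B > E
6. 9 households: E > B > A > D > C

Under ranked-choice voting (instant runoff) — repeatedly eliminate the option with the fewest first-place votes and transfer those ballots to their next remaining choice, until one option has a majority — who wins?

Round 1: A 7, B 9, C 10, D 4, E 9. Eliminate D.
Round 2: A 7, B 9, C 14, E 9. Eliminate A.
Round 3: B 9, C 21, E 9. C has a majority.

C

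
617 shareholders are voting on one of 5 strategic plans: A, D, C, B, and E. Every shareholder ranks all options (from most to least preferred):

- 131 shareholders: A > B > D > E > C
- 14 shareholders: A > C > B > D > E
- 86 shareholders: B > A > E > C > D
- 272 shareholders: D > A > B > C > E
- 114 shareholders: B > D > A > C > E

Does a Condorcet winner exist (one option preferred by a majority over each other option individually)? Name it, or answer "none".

none

Checking pairwise contests:
D beats A 386–231.
B beats D 345–272.
A beats C 617–0.
A beats B 417–200.
A beats E 617–0.
Every option loses at least one head-to-head, so there is no Condorcet winner.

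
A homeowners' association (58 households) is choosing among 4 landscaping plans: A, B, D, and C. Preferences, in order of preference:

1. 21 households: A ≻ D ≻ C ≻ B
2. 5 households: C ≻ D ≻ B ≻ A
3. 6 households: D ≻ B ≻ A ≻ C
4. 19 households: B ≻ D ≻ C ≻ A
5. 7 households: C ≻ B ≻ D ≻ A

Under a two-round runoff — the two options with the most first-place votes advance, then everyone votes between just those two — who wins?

B

Round 1 first-place votes: A 21, B 19, D 6, C 12.
A and B advance.
Runoff: A is preferred to B by 21 voters; B by 37.
B wins the runoff.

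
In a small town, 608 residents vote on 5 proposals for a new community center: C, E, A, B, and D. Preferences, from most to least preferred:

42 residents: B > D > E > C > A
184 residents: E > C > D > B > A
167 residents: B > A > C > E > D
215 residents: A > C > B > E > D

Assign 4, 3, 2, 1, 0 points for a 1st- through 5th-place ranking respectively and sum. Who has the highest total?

C

C: 42·1 + 184·3 + 167·2 + 215·3 = 1573
E: 42·2 + 184·4 + 167·1 + 215·1 = 1202
A: 42·0 + 184·0 + 167·3 + 215·4 = 1361
B: 42·4 + 184·1 + 167·4 + 215·2 = 1450
D: 42·3 + 184·2 + 167·0 + 215·0 = 494
C has the highest Borda score (1573).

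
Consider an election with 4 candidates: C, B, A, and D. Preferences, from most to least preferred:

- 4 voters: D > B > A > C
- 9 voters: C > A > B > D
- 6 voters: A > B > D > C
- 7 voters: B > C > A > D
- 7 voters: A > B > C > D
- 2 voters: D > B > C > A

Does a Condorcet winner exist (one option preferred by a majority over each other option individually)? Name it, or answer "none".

none

Checking pairwise contests:
B beats C 26–9.
A beats B 22–13.
C beats A 18–17.
C beats D 23–12.
Every option loses at least one head-to-head, so there is no Condorcet winner.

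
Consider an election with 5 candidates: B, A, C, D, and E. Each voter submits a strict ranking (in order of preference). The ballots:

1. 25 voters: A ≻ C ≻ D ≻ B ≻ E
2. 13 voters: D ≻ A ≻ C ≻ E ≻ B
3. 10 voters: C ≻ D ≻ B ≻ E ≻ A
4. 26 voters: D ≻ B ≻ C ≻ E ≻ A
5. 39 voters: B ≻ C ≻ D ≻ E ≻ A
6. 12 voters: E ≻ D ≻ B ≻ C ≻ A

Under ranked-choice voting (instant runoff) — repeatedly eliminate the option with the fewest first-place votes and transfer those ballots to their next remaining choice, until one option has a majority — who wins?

D

Round 1: B 39, A 25, C 10, D 39, E 12. Eliminate C.
Round 2: B 39, A 25, D 49, E 12. Eliminate E.
Round 3: B 39, A 25, D 61. Eliminate A.
Round 4: B 39, D 86. D has a majority.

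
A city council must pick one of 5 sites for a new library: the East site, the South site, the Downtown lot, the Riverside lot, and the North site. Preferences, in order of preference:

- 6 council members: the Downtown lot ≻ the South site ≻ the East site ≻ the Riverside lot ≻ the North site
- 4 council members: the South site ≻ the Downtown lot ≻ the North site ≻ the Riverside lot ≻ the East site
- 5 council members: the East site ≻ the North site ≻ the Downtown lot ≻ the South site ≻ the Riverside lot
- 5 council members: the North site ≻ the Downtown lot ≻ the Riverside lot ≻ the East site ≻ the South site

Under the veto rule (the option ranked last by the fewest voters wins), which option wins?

Last-place votes: the East site 4, the South site 5, the Downtown lot 0, the Riverside lot 5, the North site 6.
the Downtown lot is ranked last by the fewest voters, so the Downtown lot wins.

the Downtown lot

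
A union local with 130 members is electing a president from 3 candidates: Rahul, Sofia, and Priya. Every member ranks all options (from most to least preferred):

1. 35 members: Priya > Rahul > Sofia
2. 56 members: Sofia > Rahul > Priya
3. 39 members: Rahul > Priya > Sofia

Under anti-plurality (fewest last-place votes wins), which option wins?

Last-place votes: Rahul 0, Sofia 74, Priya 56.
Rahul is ranked last by the fewest voters, so Rahul wins.

Rahul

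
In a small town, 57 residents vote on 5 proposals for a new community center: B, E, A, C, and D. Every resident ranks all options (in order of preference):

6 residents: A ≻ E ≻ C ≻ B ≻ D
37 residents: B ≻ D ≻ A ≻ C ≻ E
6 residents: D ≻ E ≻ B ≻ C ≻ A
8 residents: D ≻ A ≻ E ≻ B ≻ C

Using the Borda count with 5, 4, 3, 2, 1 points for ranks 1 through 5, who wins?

B

B: 6·2 + 37·5 + 6·3 + 8·2 = 231
E: 6·4 + 37·1 + 6·4 + 8·3 = 109
A: 6·5 + 37·3 + 6·1 + 8·4 = 179
C: 6·3 + 37·2 + 6·2 + 8·1 = 112
D: 6·1 + 37·4 + 6·5 + 8·5 = 224
B has the highest Borda score (231).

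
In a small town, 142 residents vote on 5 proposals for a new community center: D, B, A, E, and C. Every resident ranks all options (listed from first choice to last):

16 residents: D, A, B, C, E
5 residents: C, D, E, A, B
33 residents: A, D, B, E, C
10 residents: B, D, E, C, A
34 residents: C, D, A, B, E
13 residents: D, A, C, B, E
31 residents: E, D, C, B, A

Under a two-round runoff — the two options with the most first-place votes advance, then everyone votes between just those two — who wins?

C

Round 1 first-place votes: D 29, B 10, A 33, E 31, C 39.
C and A advance.
Runoff: C is preferred to A by 80 voters; A by 62.
C wins the runoff.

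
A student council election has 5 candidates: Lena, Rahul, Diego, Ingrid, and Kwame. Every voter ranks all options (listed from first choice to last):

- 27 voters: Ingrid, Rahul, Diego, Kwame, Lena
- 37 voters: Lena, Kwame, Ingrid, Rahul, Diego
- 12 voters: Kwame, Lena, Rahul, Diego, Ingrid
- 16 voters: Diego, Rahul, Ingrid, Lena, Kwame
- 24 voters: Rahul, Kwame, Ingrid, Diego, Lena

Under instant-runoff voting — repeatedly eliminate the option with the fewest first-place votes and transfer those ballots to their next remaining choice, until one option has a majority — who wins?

Round 1: Lena 37, Rahul 24, Diego 16, Ingrid 27, Kwame 12. Eliminate Kwame.
Round 2: Lena 49, Rahul 24, Diego 16, Ingrid 27. Eliminate Diego.
Round 3: Lena 49, Rahul 40, Ingrid 27. Eliminate Ingrid.
Round 4: Lena 49, Rahul 67. Rahul has a majority.

Rahul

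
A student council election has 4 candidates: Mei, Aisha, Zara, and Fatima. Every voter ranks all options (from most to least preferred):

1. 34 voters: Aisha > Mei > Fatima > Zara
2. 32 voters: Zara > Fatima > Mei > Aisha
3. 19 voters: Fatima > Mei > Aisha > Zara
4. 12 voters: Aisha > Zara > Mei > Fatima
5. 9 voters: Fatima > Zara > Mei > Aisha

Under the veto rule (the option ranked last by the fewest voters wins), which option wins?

Last-place votes: Mei 0, Aisha 41, Zara 53, Fatima 12.
Mei is ranked last by the fewest voters, so Mei wins.

Mei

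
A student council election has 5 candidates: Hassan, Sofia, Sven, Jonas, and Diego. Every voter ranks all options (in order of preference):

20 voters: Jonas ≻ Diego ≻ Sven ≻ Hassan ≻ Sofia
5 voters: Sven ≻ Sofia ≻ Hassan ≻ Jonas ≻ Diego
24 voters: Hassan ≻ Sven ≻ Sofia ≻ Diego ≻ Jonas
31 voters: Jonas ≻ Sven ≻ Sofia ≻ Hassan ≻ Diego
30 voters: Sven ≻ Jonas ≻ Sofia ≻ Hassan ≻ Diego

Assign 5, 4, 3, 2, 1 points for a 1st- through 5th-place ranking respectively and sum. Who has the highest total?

Sven

Hassan: 20·2 + 5·3 + 24·5 + 31·2 + 30·2 = 297
Sofia: 20·1 + 5·4 + 24·3 + 31·3 + 30·3 = 295
Sven: 20·3 + 5·5 + 24·4 + 31·4 + 30·5 = 455
Jonas: 20·5 + 5·2 + 24·1 + 31·5 + 30·4 = 409
Diego: 20·4 + 5·1 + 24·2 + 31·1 + 30·1 = 194
Sven has the highest Borda score (455).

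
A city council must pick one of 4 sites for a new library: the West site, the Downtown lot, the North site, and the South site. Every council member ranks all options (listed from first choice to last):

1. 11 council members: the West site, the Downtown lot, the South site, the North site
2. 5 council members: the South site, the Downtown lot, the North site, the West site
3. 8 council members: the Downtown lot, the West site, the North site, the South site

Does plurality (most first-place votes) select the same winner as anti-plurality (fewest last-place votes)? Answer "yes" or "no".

Plurality — first-place votes: the West site 11, the Downtown lot 8, the North site 0, the South site 5. Winner: the West site.
Anti-plurality — last-place votes: the West site 5, the Downtown lot 0, the North site 11, the South site 8. Winner: the Downtown lot.
The two methods disagree.

no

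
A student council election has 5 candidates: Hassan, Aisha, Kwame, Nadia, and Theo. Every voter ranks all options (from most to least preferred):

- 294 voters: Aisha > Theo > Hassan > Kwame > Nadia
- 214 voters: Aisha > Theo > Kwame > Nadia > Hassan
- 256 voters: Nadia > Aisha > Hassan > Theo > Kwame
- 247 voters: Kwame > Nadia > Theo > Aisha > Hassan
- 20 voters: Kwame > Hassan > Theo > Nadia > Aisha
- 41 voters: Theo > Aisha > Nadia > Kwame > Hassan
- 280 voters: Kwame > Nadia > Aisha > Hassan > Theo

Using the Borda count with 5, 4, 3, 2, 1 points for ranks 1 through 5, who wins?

Hassan: 294·3 + 214·1 + 256·3 + 247·1 + 20·4 + 41·1 + 280·2 = 2792
Aisha: 294·5 + 214·5 + 256·4 + 247·2 + 20·1 + 41·4 + 280·3 = 5082
Kwame: 294·2 + 214·3 + 256·1 + 247·5 + 20·5 + 41·2 + 280·5 = 4303
Nadia: 294·1 + 214·2 + 256·5 + 247·4 + 20·2 + 41·3 + 280·4 = 4273
Theo: 294·4 + 214·4 + 256·2 + 247·3 + 20·3 + 41·5 + 280·1 = 3830
Aisha has the highest Borda score (5082).

Aisha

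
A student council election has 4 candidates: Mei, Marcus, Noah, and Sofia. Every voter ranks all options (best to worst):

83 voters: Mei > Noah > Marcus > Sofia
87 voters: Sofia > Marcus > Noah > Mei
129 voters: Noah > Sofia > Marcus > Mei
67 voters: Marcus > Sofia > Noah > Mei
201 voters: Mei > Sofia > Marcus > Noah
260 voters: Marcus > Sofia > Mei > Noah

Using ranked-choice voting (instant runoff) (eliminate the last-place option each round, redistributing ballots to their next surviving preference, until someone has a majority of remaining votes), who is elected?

Round 1: Mei 284, Marcus 327, Noah 129, Sofia 87. Eliminate Sofia.
Round 2: Mei 284, Marcus 414, Noah 129. Marcus has a majority.

Marcus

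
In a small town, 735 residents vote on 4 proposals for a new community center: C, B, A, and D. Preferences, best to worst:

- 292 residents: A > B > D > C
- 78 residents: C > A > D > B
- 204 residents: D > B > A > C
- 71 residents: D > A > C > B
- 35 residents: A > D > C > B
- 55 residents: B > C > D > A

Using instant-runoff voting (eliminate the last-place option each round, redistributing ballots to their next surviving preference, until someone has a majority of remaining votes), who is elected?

A

Round 1: C 78, B 55, A 327, D 275. Eliminate B.
Round 2: C 133, A 327, D 275. Eliminate C.
Round 3: A 405, D 330. A has a majority.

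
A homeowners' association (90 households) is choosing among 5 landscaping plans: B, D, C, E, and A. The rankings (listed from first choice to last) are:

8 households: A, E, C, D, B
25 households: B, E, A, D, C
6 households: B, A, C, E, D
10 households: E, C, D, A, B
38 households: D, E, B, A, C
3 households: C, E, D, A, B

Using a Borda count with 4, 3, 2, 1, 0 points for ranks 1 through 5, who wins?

B: 8·0 + 25·4 + 6·4 + 10·0 + 38·2 + 3·0 = 200
D: 8·1 + 25·1 + 6·0 + 10·2 + 38·4 + 3·2 = 211
C: 8·2 + 25·0 + 6·2 + 10·3 + 38·0 + 3·4 = 70
E: 8·3 + 25·3 + 6·1 + 10·4 + 38·3 + 3·3 = 268
A: 8·4 + 25·2 + 6·3 + 10·1 + 38·1 + 3·1 = 151
E has the highest Borda score (268).

E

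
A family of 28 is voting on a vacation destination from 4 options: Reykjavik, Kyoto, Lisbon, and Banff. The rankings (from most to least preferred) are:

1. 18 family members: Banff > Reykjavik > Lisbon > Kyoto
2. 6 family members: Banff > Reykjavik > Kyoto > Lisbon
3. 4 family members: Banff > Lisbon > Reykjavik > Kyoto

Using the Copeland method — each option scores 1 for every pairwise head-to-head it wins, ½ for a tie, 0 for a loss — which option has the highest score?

Banff

Reykjavik: beats Kyoto and Lisbon; loses to Banff → score 2.
Kyoto: loses to Reykjavik, Lisbon, and Banff → score 0.
Lisbon: beats Kyoto; loses to Reykjavik and Banff → score 1.
Banff: beats Reykjavik, Kyoto, and Lisbon → score 3.
Banff has the best pairwise record.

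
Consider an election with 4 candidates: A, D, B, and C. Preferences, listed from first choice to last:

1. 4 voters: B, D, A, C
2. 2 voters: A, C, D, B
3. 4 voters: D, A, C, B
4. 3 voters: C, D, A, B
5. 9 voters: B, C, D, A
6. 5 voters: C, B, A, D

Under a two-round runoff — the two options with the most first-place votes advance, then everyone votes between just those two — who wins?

C

Round 1 first-place votes: A 2, D 4, B 13, C 8.
B and C advance.
Runoff: B is preferred to C by 13 voters; C by 14.
C wins the runoff.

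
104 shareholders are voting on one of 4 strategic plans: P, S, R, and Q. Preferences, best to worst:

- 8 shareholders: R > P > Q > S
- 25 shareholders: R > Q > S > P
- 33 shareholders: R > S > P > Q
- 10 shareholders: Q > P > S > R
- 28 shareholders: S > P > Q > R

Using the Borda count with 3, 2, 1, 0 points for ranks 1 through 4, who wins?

R

P: 8·2 + 25·0 + 33·1 + 10·2 + 28·2 = 125
S: 8·0 + 25·1 + 33·2 + 10·1 + 28·3 = 185
R: 8·3 + 25·3 + 33·3 + 10·0 + 28·0 = 198
Q: 8·1 + 25·2 + 33·0 + 10·3 + 28·1 = 116
R has the highest Borda score (198).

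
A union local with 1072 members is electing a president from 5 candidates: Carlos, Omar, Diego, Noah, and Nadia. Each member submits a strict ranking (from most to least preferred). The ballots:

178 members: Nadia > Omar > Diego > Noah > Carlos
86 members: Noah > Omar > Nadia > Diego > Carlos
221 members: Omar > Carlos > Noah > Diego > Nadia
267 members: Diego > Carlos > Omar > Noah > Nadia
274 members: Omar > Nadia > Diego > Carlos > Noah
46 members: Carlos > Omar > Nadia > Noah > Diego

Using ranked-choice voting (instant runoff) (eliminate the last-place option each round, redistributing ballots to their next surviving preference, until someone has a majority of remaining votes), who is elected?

Omar

Round 1: Carlos 46, Omar 495, Diego 267, Noah 86, Nadia 178. Eliminate Carlos.
Round 2: Omar 541, Diego 267, Noah 86, Nadia 178. Omar has a majority.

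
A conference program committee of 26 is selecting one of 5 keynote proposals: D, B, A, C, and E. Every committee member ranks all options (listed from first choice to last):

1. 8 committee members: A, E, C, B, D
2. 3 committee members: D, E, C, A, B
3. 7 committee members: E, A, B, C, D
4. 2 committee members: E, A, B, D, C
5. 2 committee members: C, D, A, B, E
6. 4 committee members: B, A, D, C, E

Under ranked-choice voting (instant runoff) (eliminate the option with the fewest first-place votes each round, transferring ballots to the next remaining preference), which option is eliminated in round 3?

Round 1: D 3, B 4, A 8, C 2, E 9. Eliminate C.
Round 2: D 5, B 4, A 8, E 9. Eliminate B.
Round 3: D 5, A 12, E 9. Eliminate D.

D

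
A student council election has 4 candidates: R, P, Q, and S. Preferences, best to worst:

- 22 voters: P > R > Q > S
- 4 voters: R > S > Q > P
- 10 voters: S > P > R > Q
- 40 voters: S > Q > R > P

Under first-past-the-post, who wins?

S

First-place votes: R 4, P 22, Q 0, S 50.
S has the most first-place votes.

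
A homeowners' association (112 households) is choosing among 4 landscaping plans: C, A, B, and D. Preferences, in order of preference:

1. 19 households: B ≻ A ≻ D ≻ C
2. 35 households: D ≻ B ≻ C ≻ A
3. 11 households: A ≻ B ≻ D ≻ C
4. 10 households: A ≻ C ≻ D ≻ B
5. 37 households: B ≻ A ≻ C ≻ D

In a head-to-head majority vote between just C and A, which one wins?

Voters preferring C to A: 35; preferring A to C: 77.
A wins the head-to-head.

A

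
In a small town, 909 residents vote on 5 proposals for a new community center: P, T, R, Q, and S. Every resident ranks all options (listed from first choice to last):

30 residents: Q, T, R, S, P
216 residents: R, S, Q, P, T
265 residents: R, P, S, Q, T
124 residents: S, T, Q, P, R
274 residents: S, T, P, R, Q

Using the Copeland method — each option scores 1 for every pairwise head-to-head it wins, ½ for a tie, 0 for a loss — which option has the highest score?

R

P: beats T and Q; loses to R and S → score 2.
T: loses to P, R, Q, and S → score 0.
R: beats P, T, Q, and S → score 4.
Q: beats T; loses to P, R, and S → score 1.
S: beats P, T, and Q; loses to R → score 3.
R has the best pairwise record.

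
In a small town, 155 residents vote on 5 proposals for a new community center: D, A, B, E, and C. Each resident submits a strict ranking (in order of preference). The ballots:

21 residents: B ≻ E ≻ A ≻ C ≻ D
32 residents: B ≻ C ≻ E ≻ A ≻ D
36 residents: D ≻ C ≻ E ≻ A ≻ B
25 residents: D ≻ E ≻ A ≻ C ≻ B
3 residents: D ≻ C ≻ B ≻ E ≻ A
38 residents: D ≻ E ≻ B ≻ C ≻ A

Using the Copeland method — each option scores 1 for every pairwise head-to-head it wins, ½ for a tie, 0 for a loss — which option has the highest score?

D: beats A, B, E, and C → score 4.
A: loses to D, B, E, and C → score 0.
B: beats A and C; loses to D and E → score 2.
E: beats A, B, and C; loses to D → score 3.
C: beats A; loses to D, B, and E → score 1.
D has the best pairwise record.

D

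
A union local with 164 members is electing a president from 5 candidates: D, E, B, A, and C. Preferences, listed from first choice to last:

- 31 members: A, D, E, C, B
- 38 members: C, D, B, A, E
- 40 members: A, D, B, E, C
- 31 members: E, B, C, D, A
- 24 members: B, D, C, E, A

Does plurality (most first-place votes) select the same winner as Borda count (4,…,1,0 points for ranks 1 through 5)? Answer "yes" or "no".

no

Plurality — first-place votes: D 0, E 31, B 24, A 71, C 38. Winner: A.
Borda — scores: D 430, E 250, B 345, A 322, C 293. Winner: D.
The two methods disagree.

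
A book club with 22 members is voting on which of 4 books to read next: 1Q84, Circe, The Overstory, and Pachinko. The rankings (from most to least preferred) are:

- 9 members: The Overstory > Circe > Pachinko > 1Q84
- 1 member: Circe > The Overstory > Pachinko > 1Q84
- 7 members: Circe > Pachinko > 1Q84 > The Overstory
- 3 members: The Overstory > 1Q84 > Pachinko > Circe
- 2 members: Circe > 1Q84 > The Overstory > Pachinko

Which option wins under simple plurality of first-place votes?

First-place votes: 1Q84 0, Circe 10, The Overstory 12, Pachinko 0.
The Overstory has the most first-place votes.

The Overstory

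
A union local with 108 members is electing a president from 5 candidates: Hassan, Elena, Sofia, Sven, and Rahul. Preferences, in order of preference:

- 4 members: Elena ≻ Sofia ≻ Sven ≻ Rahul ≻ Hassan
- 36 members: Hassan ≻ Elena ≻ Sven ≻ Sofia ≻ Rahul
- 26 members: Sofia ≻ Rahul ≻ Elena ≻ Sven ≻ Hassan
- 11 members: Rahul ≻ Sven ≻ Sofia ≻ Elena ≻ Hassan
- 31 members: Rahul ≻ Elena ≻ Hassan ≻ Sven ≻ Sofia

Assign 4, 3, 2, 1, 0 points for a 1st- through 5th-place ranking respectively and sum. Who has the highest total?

Hassan: 4·0 + 36·4 + 26·0 + 11·0 + 31·2 = 206
Elena: 4·4 + 36·3 + 26·2 + 11·1 + 31·3 = 280
Sofia: 4·3 + 36·1 + 26·4 + 11·2 + 31·0 = 174
Sven: 4·2 + 36·2 + 26·1 + 11·3 + 31·1 = 170
Rahul: 4·1 + 36·0 + 26·3 + 11·4 + 31·4 = 250
Elena has the highest Borda score (280).

Elena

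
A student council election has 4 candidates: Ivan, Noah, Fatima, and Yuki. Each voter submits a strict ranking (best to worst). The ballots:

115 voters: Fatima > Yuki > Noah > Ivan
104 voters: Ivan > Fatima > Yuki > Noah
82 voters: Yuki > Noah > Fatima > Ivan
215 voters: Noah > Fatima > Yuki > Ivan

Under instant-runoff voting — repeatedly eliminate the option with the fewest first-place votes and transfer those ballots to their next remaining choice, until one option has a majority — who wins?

Round 1: Ivan 104, Noah 215, Fatima 115, Yuki 82. Eliminate Yuki.
Round 2: Ivan 104, Noah 297, Fatima 115. Noah has a majority.

Noah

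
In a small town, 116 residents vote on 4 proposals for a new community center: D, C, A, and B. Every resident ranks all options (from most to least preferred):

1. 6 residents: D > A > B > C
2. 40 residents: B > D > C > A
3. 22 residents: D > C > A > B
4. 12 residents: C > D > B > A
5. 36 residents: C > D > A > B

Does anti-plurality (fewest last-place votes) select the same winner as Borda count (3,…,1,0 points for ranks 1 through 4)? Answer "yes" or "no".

yes

Anti-plurality — last-place votes: D 0, C 6, A 52, B 58. Winner: D.
Borda — scores: D 260, C 228, A 70, B 138. Winner: D.
The two methods agree.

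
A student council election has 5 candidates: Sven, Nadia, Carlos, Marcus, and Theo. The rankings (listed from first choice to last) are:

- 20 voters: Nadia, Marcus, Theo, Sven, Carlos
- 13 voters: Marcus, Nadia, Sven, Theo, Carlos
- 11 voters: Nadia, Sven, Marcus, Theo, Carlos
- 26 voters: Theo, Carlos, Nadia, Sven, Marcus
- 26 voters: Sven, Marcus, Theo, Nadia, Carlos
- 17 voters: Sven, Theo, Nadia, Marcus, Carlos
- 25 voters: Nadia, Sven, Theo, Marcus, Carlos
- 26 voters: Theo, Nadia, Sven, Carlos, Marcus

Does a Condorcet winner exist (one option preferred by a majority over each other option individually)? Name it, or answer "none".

Checking pairwise contests:
Nadia beats Sven 121–43.
Theo beats Nadia 95–69.
Sven beats Carlos 138–26.
Sven beats Marcus 131–33.
Sven beats Theo 92–72.
Every option loses at least one head-to-head, so there is no Condorcet winner.

none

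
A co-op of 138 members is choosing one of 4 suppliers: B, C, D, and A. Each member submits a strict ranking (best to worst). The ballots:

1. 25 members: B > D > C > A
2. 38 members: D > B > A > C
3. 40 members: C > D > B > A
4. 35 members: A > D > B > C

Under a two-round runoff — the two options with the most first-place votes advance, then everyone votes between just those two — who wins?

D

Round 1 first-place votes: B 25, C 40, D 38, A 35.
C and D advance.
Runoff: C is preferred to D by 40 voters; D by 98.
D wins the runoff.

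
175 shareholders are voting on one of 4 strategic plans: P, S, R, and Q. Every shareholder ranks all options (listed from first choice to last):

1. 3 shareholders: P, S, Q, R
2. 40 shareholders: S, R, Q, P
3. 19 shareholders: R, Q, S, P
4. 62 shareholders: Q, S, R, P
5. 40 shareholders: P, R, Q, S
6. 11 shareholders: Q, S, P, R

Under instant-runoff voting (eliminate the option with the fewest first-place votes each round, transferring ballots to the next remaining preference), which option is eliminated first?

Round 1: P 43, S 40, R 19, Q 73. Eliminate R.

R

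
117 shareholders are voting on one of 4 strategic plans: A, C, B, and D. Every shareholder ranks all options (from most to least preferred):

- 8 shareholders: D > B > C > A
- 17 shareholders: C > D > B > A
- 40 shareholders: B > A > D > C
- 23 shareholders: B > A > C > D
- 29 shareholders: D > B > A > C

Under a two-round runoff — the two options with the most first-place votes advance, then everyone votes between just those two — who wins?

B

Round 1 first-place votes: A 0, C 17, B 63, D 37.
B and D advance.
Runoff: B is preferred to D by 63 voters; D by 54.
B wins the runoff.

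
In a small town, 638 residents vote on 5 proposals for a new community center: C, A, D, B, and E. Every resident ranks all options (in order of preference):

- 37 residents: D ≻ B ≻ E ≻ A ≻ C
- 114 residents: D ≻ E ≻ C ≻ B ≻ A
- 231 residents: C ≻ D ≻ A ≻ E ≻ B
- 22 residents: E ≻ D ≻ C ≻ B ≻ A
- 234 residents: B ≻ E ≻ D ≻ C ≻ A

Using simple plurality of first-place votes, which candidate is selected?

First-place votes: C 231, A 0, D 151, B 234, E 22.
B has the most first-place votes.

B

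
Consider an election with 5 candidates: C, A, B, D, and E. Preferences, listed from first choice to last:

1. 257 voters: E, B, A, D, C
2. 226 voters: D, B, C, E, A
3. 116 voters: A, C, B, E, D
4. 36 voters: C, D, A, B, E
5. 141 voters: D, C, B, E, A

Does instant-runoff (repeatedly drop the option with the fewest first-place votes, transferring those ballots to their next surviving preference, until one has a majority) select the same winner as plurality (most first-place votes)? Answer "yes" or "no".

Instant-runoff — R1 C 36, A 116, B 0, D 367, E 257 (B out); R2 C 36, A 116, D 367, E 257 (C out); R3 A 116, D 403, E 257 (D winner). Winner: D.
Plurality — first-place votes: C 36, A 116, B 0, D 367, E 257. Winner: D.
The two methods agree.

yes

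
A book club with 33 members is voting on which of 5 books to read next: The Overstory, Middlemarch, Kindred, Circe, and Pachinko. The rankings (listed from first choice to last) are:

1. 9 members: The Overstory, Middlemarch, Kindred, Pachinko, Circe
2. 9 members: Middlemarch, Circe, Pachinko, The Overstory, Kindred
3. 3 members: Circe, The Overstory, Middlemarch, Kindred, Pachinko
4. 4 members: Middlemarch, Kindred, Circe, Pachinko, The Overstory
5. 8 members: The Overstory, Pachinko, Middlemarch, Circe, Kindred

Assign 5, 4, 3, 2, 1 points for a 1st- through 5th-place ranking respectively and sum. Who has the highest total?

The Overstory: 9·5 + 9·2 + 3·4 + 4·1 + 8·5 = 119
Middlemarch: 9·4 + 9·5 + 3·3 + 4·5 + 8·3 = 134
Kindred: 9·3 + 9·1 + 3·2 + 4·4 + 8·1 = 66
Circe: 9·1 + 9·4 + 3·5 + 4·3 + 8·2 = 88
Pachinko: 9·2 + 9·3 + 3·1 + 4·2 + 8·4 = 88
Middlemarch has the highest Borda score (134).

Middlemarch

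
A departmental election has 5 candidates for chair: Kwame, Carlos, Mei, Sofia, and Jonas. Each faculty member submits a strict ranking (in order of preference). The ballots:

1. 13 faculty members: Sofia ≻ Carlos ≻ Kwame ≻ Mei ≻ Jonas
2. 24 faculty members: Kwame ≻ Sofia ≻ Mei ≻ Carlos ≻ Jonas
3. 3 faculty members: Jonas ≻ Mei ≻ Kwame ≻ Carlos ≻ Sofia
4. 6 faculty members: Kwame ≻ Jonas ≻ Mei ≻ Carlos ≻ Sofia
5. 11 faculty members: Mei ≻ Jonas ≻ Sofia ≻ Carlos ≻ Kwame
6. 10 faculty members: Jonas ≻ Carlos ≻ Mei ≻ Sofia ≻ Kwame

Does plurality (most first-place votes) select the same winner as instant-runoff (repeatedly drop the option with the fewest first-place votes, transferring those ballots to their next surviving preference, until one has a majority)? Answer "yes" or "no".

yes

Plurality — first-place votes: Kwame 30, Carlos 0, Mei 11, Sofia 13, Jonas 13. Winner: Kwame.
Instant-runoff — R1 Kwame 30, Carlos 0, Mei 11, Sofia 13, Jonas 13 (Carlos out); R2 Kwame 30, Mei 11, Sofia 13, Jonas 13 (Mei out); R3 Kwame 30, Sofia 13, Jonas 24 (Sofia out); R4 Kwame 43, Jonas 24 (Kwame winner). Winner: Kwame.
The two methods agree.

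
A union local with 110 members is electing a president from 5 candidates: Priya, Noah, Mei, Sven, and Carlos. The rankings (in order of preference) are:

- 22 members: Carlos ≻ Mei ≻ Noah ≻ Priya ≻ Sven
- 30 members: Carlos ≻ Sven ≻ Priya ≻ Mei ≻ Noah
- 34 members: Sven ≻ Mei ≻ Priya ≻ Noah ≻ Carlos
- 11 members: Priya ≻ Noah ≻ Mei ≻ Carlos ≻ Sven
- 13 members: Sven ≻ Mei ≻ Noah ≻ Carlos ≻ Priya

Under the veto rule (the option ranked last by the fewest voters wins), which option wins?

Last-place votes: Priya 13, Noah 30, Mei 0, Sven 33, Carlos 34.
Mei is ranked last by the fewest voters, so Mei wins.

Mei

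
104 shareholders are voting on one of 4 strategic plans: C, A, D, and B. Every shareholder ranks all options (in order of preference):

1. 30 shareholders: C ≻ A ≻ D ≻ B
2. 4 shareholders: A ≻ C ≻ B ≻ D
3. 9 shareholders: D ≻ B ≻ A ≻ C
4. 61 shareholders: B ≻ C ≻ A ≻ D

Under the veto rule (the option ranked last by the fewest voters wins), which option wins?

A

Last-place votes: C 9, A 0, D 65, B 30.
A is ranked last by the fewest voters, so A wins.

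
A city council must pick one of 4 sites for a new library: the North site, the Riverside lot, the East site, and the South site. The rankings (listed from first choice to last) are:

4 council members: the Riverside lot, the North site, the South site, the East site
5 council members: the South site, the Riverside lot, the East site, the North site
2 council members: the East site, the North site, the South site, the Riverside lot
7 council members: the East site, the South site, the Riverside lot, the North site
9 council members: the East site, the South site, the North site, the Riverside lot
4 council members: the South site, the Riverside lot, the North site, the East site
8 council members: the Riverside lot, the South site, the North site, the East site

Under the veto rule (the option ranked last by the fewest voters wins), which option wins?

the South site

Last-place votes: the North site 12, the Riverside lot 11, the East site 16, the South site 0.
the South site is ranked last by the fewest voters, so the South site wins.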